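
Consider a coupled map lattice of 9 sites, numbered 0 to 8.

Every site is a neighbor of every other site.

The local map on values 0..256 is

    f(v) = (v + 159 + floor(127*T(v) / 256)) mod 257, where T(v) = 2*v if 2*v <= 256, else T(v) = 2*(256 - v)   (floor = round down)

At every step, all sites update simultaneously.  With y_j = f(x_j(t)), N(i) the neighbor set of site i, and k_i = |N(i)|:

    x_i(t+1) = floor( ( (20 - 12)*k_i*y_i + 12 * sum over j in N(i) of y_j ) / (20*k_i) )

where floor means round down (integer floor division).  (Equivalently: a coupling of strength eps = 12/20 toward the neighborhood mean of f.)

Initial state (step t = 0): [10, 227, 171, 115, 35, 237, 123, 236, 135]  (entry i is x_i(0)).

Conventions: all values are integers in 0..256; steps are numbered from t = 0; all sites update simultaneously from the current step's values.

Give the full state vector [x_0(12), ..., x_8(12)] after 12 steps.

Simulating step by step:
t=0: [10, 227, 171, 115, 35, 237, 123, 236, 135]
t=1: [168, 161, 161, 152, 184, 161, 157, 161, 161]
t=2: [157, 157, 157, 157, 157, 157, 157, 157, 157]
t=3: [157, 157, 157, 157, 157, 157, 157, 157, 157]
t=4: [157, 157, 157, 157, 157, 157, 157, 157, 157]
t=5: [157, 157, 157, 157, 157, 157, 157, 157, 157]
t=6: [157, 157, 157, 157, 157, 157, 157, 157, 157]
t=7: [157, 157, 157, 157, 157, 157, 157, 157, 157]
t=8: [157, 157, 157, 157, 157, 157, 157, 157, 157]
t=9: [157, 157, 157, 157, 157, 157, 157, 157, 157]
t=10: [157, 157, 157, 157, 157, 157, 157, 157, 157]
t=11: [157, 157, 157, 157, 157, 157, 157, 157, 157]
t=12: [157, 157, 157, 157, 157, 157, 157, 157, 157]

Answer: [157, 157, 157, 157, 157, 157, 157, 157, 157]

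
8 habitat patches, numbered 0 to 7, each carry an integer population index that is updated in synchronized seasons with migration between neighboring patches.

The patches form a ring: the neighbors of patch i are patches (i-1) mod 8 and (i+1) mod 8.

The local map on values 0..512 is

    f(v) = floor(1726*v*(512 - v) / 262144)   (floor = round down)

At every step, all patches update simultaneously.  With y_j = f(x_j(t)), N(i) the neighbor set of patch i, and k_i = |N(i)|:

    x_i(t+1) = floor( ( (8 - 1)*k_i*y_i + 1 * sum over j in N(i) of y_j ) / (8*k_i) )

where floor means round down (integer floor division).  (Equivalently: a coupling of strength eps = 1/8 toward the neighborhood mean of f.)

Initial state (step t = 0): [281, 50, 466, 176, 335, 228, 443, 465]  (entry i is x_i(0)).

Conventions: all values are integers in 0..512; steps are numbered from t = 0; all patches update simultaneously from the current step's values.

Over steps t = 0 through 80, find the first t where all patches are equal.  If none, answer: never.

Simulating step by step:
t=0: [281, 50, 466, 176, 335, 228, 443, 465]  (not all equal)
t=1: [392, 168, 157, 373, 392, 409, 211, 164]  (not all equal)
t=2: [317, 374, 365, 340, 309, 287, 406, 373]  (not all equal)
t=3: [398, 344, 354, 384, 412, 415, 295, 341]  (not all equal)
t=4: [308, 374, 365, 322, 273, 275, 408, 380]  (not all equal)
t=5: [403, 344, 355, 400, 427, 419, 291, 332]  (not all equal)
t=6: [301, 373, 362, 295, 242, 265, 410, 388]  (not all equal)
t=7: [406, 346, 360, 417, 429, 420, 287, 319]  (not all equal)
t=8: [296, 370, 354, 264, 236, 263, 413, 398]  (not all equal)
t=9: [407, 351, 370, 426, 428, 420, 280, 303]  (not all equal)
t=10: [295, 364, 340, 247, 237, 263, 415, 408]  (not all equal)
t=11: [407, 360, 385, 427, 429, 420, 276, 287]  (not all equal)
t=12: [294, 352, 318, 242, 235, 263, 416, 416]  (not all equal)
t=13: [407, 375, 405, 428, 428, 420, 272, 271]  (not all equal)
t=14: [293, 331, 285, 239, 237, 263, 418, 420]  (not all equal)
t=15: [409, 397, 423, 428, 429, 420, 268, 264]  (not all equal)
t=16: [288, 295, 249, 236, 235, 263, 419, 421]  (not all equal)
t=17: [413, 421, 430, 428, 428, 419, 266, 263]  (not all equal)
t=18: [278, 251, 233, 235, 237, 265, 419, 420]  (not all equal)
t=19: [417, 430, 428, 428, 429, 419, 266, 265]  (not all equal)
t=20: [268, 234, 235, 235, 235, 265, 419, 419]  (not all equal)
t=21: [419, 428, 428, 428, 428, 419, 266, 266]  (not all equal)
t=22: [265, 237, 236, 236, 237, 265, 419, 419]  (not all equal)
t=23: [419, 429, 428, 428, 429, 419, 266, 266]  (not all equal)
t=24: [265, 235, 235, 235, 235, 265, 419, 419]  (not all equal)
t=25: [419, 428, 428, 428, 428, 419, 266, 266]  (not all equal)

Answer: never
Key observation: The state at step 21 reappears at step 25 — the system is in a cycle of period 4 from step 21 on.  No step 0..25 is synchronized, and the cycle repeats forever, so no step up to 80 (or ever) has all patches equal.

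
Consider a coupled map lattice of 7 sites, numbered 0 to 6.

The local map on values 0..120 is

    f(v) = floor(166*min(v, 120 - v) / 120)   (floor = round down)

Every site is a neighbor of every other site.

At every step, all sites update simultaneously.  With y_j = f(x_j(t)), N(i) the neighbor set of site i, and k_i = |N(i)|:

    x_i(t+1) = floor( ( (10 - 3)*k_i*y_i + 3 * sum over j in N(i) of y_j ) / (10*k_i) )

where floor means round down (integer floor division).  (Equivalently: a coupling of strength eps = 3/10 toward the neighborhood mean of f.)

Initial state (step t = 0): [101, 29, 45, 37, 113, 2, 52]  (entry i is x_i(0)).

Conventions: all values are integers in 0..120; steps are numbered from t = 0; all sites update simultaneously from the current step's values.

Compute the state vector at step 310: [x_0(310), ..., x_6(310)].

Simulating step by step:
t=0: [101, 29, 45, 37, 113, 2, 52]
t=1: [29, 39, 53, 46, 18, 14, 59]
t=2: [43, 52, 65, 58, 33, 30, 70]
t=3: [60, 68, 71, 74, 51, 48, 66]
t=4: [78, 70, 68, 65, 70, 67, 72]
t=5: [61, 68, 70, 73, 68, 71, 67]
t=6: [77, 71, 69, 67, 71, 68, 72]
t=7: [62, 67, 69, 71, 67, 69, 66]
t=8: [77, 72, 70, 68, 72, 70, 73]
t=9: [61, 66, 68, 69, 66, 68, 65]
t=10: [78, 73, 72, 71, 73, 72, 75]
t=11: [60, 64, 65, 66, 64, 65, 62]
t=12: [81, 77, 76, 75, 77, 76, 79]
t=13: [54, 58, 59, 60, 58, 59, 56]
t=14: [75, 79, 80, 81, 79, 80, 77]
t=15: [60, 56, 55, 54, 56, 55, 58]
t=16: [81, 77, 76, 75, 77, 76, 79]

Answer: [75, 79, 80, 81, 79, 80, 77]
Key observation: The state at step 12, [81, 77, 76, 75, 77, 76, 79], reappears at step 16: the system is in a cycle of period 4 from step 12 on.  Therefore the state at step 310 equals the state at step 12 + ((310 - 12) mod 4) = 14, which is [75, 79, 80, 81, 79, 80, 77].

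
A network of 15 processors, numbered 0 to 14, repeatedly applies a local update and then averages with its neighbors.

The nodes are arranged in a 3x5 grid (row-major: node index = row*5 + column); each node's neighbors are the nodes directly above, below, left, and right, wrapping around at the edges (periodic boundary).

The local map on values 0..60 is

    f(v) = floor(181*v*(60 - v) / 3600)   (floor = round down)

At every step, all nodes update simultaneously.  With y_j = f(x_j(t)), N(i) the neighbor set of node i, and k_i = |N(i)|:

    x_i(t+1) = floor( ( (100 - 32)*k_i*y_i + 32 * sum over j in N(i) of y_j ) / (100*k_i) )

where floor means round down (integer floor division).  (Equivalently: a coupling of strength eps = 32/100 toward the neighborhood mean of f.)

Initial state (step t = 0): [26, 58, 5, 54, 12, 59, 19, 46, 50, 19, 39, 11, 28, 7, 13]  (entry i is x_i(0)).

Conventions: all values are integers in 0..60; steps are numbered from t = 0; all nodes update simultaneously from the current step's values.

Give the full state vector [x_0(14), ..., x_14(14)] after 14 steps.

Answer: [40, 40, 40, 40, 40, 40, 40, 40, 40, 41, 40, 40, 40, 40, 41]

Derivation:
t=0: [26, 58, 5, 54, 12, 59, 19, 46, 50, 19, 39, 11, 28, 7, 13]
t=1: [36, 13, 16, 17, 29, 14, 31, 31, 25, 33, 36, 28, 37, 21, 30]
t=2: [41, 33, 36, 37, 44, 35, 42, 43, 42, 43, 42, 43, 41, 41, 44]
t=3: [39, 42, 42, 40, 35, 41, 38, 37, 38, 36, 38, 37, 38, 38, 35]
t=4: [40, 38, 38, 40, 42, 39, 41, 41, 41, 42, 41, 41, 41, 41, 42]
t=5: [40, 41, 41, 39, 38, 40, 39, 39, 39, 38, 39, 39, 39, 39, 38]
t=6: [40, 39, 39, 40, 41, 40, 40, 40, 41, 41, 40, 40, 40, 41, 41]
t=7: [40, 40, 40, 39, 39, 39, 40, 40, 39, 39, 39, 40, 40, 39, 39]
t=8: [40, 40, 40, 40, 40, 40, 40, 40, 40, 41, 40, 40, 40, 40, 41]
t=9: [40, 40, 40, 40, 39, 39, 40, 40, 39, 39, 39, 40, 40, 39, 39]
t=10: [40, 40, 40, 40, 40, 40, 40, 40, 40, 41, 40, 40, 40, 40, 41]
t=11: [40, 40, 40, 40, 39, 39, 40, 40, 39, 39, 39, 40, 40, 39, 39]
t=12: [40, 40, 40, 40, 40, 40, 40, 40, 40, 41, 40, 40, 40, 40, 41]
t=13: [40, 40, 40, 40, 39, 39, 40, 40, 39, 39, 39, 40, 40, 39, 39]
t=14: [40, 40, 40, 40, 40, 40, 40, 40, 40, 41, 40, 40, 40, 40, 41]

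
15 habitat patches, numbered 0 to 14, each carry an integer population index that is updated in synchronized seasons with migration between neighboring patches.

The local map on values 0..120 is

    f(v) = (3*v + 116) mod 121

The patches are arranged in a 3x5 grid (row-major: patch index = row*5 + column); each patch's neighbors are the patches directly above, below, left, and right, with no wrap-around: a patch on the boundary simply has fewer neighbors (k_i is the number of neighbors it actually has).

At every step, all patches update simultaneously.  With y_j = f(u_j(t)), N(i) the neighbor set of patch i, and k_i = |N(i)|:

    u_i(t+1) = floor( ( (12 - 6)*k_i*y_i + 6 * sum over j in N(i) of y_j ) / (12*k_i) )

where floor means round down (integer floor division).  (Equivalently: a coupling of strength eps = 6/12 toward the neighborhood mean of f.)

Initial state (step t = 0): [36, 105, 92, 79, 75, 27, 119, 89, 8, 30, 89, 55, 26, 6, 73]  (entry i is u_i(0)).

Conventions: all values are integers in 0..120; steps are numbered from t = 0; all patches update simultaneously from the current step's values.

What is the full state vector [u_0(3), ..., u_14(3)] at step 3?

Simulating step by step:
t=0: [36, 105, 92, 79, 75, 27, 119, 89, 8, 30, 89, 55, 26, 6, 73]
t=1: [87, 74, 47, 80, 98, 76, 80, 38, 38, 77, 38, 53, 48, 37, 71]
t=2: [56, 71, 60, 85, 78, 90, 99, 86, 108, 93, 88, 56, 50, 88, 96]
t=3: [48, 67, 44, 43, 64, 29, 45, 31, 47, 53, 24, 36, 23, 32, 32]

Answer: [48, 67, 44, 43, 64, 29, 45, 31, 47, 53, 24, 36, 23, 32, 32]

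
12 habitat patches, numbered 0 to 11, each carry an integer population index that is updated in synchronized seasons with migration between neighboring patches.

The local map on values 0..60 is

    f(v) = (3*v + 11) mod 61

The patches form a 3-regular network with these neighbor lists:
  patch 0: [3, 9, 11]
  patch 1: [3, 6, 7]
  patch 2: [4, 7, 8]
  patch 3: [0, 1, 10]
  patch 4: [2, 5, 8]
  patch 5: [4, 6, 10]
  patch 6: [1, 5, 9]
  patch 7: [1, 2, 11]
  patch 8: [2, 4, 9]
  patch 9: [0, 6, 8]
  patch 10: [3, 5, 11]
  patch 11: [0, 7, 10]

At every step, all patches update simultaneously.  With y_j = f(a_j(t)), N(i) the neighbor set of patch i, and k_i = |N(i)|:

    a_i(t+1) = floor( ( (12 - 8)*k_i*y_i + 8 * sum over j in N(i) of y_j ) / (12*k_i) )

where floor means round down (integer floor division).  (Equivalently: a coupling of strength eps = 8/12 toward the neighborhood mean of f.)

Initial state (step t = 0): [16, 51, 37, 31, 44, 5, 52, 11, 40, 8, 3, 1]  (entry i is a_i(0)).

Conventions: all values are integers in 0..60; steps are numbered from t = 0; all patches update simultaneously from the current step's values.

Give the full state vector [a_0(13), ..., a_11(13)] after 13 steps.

Answer: [32, 17, 20, 23, 26, 26, 23, 20, 25, 26, 21, 27]

Derivation:
t=0: [16, 51, 37, 31, 44, 5, 52, 11, 40, 8, 3, 1]
t=1: [40, 43, 16, 41, 14, 27, 37, 27, 15, 36, 25, 32]
t=2: [28, 15, 50, 15, 50, 27, 23, 37, 56, 33, 28, 29]
t=3: [42, 35, 34, 46, 41, 30, 36, 29, 47, 40, 38, 27]
t=4: [19, 45, 34, 25, 31, 29, 42, 43, 26, 25, 22, 22]
t=5: [17, 20, 37, 18, 40, 28, 24, 26, 36, 19, 22, 14]
t=6: [14, 15, 21, 7, 23, 21, 18, 23, 22, 20, 25, 27]
t=7: [33, 30, 16, 40, 15, 15, 18, 28, 14, 19, 25, 31]
t=8: [29, 23, 51, 28, 56, 37, 24, 42, 44, 25, 32, 38]
t=9: [26, 22, 34, 34, 33, 27, 17, 19, 34, 26, 23, 22]
t=10: [30, 18, 41, 31, 46, 25, 17, 21, 46, 27, 28, 17]
t=11: [30, 14, 18, 31, 23, 22, 13, 8, 24, 25, 26, 19]
t=12: [30, 46, 18, 41, 15, 26, 37, 25, 18, 33, 24, 25]
t=13: [32, 17, 20, 23, 26, 26, 23, 20, 25, 26, 21, 27]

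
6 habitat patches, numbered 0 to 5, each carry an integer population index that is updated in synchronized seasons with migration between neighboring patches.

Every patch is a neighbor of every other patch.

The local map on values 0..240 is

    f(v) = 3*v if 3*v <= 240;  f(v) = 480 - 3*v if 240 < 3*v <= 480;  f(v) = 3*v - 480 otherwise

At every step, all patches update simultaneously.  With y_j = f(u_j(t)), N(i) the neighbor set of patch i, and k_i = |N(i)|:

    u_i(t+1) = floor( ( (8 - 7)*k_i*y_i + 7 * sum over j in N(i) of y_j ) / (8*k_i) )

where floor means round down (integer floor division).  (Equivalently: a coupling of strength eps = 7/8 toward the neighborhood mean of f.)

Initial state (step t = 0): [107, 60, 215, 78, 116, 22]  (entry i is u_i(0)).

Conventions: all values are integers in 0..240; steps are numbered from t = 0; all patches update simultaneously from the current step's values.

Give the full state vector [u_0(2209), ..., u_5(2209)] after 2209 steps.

Answer: [132, 132, 132, 132, 132, 132]
Key observation: The state at step 5, [132, 132, 132, 132, 132, 132], reappears at step 9: the system is in a cycle of period 4 from step 5 on.  Therefore the state at step 2209 equals the state at step 5 + ((2209 - 5) mod 4) = 5, which is [132, 132, 132, 132, 132, 132].

Derivation:
t=0: [107, 60, 215, 78, 116, 22]
t=1: [155, 154, 155, 152, 157, 160]
t=2: [13, 13, 13, 12, 13, 14]
t=3: [39, 39, 39, 39, 39, 38]
t=4: [116, 116, 116, 116, 116, 116]
t=5: [132, 132, 132, 132, 132, 132]
t=6: [84, 84, 84, 84, 84, 84]
t=7: [228, 228, 228, 228, 228, 228]
t=8: [204, 204, 204, 204, 204, 204]
t=9: [132, 132, 132, 132, 132, 132]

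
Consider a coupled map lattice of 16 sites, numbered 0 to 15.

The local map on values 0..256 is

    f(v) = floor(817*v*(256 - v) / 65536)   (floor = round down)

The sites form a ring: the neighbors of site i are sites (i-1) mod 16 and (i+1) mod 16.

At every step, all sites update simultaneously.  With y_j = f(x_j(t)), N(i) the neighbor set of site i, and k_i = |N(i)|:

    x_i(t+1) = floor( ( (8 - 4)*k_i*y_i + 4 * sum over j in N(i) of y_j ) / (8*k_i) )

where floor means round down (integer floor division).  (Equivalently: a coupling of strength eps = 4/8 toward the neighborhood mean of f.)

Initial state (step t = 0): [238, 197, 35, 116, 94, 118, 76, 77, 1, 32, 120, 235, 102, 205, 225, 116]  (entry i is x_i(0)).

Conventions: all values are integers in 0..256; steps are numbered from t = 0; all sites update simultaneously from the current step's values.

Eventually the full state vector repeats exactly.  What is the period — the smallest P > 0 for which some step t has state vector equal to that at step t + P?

Answer: 2
Key observation: The state at step 24, [203, 203, 203, 203, 203, 203, 203, 203, 203, 203, 203, 203, 203, 203, 203, 203], reappears at step 26 — and no state repeats earlier — so the cycle the system enters has period 2.

Derivation:
t=0: [238, 197, 35, 116, 94, 118, 76, 77, 1, 32, 120, 235, 102, 205, 225, 116]
t=1: [113, 109, 134, 172, 195, 191, 178, 128, 66, 96, 139, 130, 145, 135, 126, 135]
t=2: [201, 200, 196, 177, 157, 157, 176, 184, 176, 185, 199, 202, 201, 202, 203, 202]
t=3: [137, 140, 151, 171, 188, 188, 177, 170, 169, 160, 145, 137, 136, 135, 134, 135]
t=4: [202, 201, 194, 179, 164, 162, 172, 180, 184, 191, 198, 202, 203, 203, 203, 203]
t=5: [135, 139, 151, 169, 184, 186, 179, 171, 163, 154, 143, 136, 134, 134, 134, 134]
t=6: [202, 201, 194, 182, 168, 165, 171, 180, 188, 194, 200, 202, 203, 203, 203, 203]
t=7: [135, 139, 150, 166, 180, 184, 179, 170, 159, 149, 140, 135, 134, 134, 134, 134]
t=8: [202, 201, 196, 185, 172, 167, 172, 181, 191, 197, 201, 202, 203, 203, 203, 203]
t=9: [135, 138, 148, 163, 177, 182, 178, 168, 155, 144, 138, 135, 134, 134, 134, 134]
t=10: [203, 202, 197, 187, 175, 170, 174, 184, 193, 200, 202, 203, 203, 203, 203, 203]
t=11: [134, 137, 145, 160, 173, 179, 175, 164, 151, 141, 135, 134, 134, 134, 134, 134]
t=12: [203, 202, 198, 190, 180, 174, 177, 187, 196, 201, 202, 203, 203, 203, 203, 203]
t=13: [134, 136, 144, 156, 168, 174, 171, 160, 147, 138, 135, 134, 134, 134, 134, 134]
t=14: [203, 202, 199, 193, 184, 179, 182, 190, 198, 202, 203, 203, 203, 203, 203, 203]
t=15: [134, 136, 142, 152, 163, 168, 165, 155, 144, 136, 134, 134, 134, 134, 134, 134]
t=16: [203, 202, 200, 195, 189, 185, 188, 194, 200, 202, 203, 203, 203, 203, 203, 203]
t=17: [134, 135, 140, 148, 156, 160, 157, 149, 140, 135, 134, 134, 134, 134, 134, 134]
t=18: [203, 202, 201, 198, 194, 192, 193, 197, 201, 202, 203, 203, 203, 203, 203, 203]
t=19: [134, 135, 138, 143, 148, 151, 149, 144, 138, 135, 134, 134, 134, 134, 134, 134]
t=20: [203, 203, 202, 201, 199, 197, 198, 200, 202, 203, 203, 203, 203, 203, 203, 203]
t=21: [134, 134, 135, 137, 140, 143, 142, 139, 135, 134, 134, 134, 134, 134, 134, 134]
t=22: [203, 203, 203, 202, 202, 201, 201, 202, 202, 203, 203, 203, 203, 203, 203, 203]
t=23: [134, 134, 134, 134, 135, 136, 136, 135, 134, 134, 134, 134, 134, 134, 134, 134]
t=24: [203, 203, 203, 203, 203, 203, 203, 203, 203, 203, 203, 203, 203, 203, 203, 203]
t=25: [134, 134, 134, 134, 134, 134, 134, 134, 134, 134, 134, 134, 134, 134, 134, 134]
t=26: [203, 203, 203, 203, 203, 203, 203, 203, 203, 203, 203, 203, 203, 203, 203, 203]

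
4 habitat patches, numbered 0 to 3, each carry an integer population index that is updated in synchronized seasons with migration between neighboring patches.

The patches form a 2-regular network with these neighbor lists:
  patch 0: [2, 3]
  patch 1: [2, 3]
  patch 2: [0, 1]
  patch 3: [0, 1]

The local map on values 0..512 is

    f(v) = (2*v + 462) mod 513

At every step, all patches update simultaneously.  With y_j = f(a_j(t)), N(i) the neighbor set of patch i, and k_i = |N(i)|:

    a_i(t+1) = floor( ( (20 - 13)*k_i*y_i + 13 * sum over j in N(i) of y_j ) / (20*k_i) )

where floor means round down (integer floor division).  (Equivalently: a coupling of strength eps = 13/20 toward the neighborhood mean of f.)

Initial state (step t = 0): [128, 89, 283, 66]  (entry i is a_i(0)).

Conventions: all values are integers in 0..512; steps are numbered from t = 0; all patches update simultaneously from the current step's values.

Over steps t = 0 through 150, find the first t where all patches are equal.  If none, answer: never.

Answer: 14
Key observation: Synchronization is absorbing here: once all patches are equal they stay equal, and step 14 is the first all-equal step.

Derivation:
t=0: [128, 89, 283, 66]  (not all equal)
t=1: [98, 71, 108, 136]  (not all equal)
t=2: [176, 157, 134, 154]  (not all equal)
t=3: [259, 246, 259, 273]  (not all equal)
t=4: [476, 467, 458, 468]  (not all equal)
t=5: [371, 364, 369, 376]  (not all equal)
t=6: [179, 175, 172, 176]  (not all equal)
t=7: [300, 297, 299, 302]  (not all equal)
t=8: [36, 34, 33, 35]  (not all equal)
t=9: [18, 17, 17, 19]  (not all equal)
t=10: [498, 497, 496, 498]  (not all equal)
t=11: [430, 430, 429, 431]  (not all equal)
t=12: [296, 296, 295, 296]  (not all equal)
t=13: [27, 27, 27, 28]  (not all equal)
t=14: [3, 3, 3, 3]  (all equal)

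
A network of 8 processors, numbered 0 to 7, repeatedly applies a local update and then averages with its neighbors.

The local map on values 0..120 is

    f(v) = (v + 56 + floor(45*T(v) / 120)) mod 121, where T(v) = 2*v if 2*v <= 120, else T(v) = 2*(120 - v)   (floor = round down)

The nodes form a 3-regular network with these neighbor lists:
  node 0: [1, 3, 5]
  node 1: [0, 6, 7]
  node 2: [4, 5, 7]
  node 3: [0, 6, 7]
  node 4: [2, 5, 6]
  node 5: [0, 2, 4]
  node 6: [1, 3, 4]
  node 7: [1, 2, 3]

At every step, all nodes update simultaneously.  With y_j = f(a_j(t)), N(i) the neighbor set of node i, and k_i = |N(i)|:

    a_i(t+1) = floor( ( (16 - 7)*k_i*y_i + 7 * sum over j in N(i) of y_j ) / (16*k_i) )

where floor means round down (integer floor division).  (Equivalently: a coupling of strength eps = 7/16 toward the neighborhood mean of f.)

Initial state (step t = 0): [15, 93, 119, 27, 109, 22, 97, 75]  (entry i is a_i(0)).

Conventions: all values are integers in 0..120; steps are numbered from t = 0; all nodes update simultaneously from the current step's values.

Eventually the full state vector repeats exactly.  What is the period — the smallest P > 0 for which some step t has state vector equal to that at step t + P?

Simulating step by step:
t=0: [15, 93, 119, 27, 109, 22, 97, 75]
t=1: [81, 52, 57, 83, 57, 80, 57, 54]
t=2: [42, 30, 34, 41, 35, 41, 34, 31]
t=3: [22, 94, 98, 37, 100, 38, 98, 95]
t=4: [77, 54, 42, 95, 42, 28, 59, 58]
t=5: [51, 33, 26, 44, 26, 67, 33, 32]
t=6: [37, 99, 93, 43, 94, 56, 96, 95]
t=7: [80, 59, 45, 37, 45, 50, 43, 42]
t=8: [51, 30, 13, 76, 13, 22, 30, 29]
t=9: [49, 95, 84, 59, 84, 79, 94, 93]
t=10: [30, 43, 46, 38, 46, 41, 46, 46]
t=11: [63, 25, 13, 20, 13, 23, 12, 12]
t=12: [64, 83, 80, 79, 80, 82, 82, 82]
t=13: [42, 44, 45, 43, 45, 44, 44, 44]
t=14: [9, 11, 12, 10, 12, 11, 11, 11]
t=15: [72, 74, 76, 73, 76, 75, 75, 75]
t=16: [43, 43, 43, 43, 43, 43, 43, 43]
t=17: [10, 10, 10, 10, 10, 10, 10, 10]
t=18: [73, 73, 73, 73, 73, 73, 73, 73]
t=19: [43, 43, 43, 43, 43, 43, 43, 43]

Answer: 3
Key observation: The state at step 16, [43, 43, 43, 43, 43, 43, 43, 43], reappears at step 19 — and no state repeats earlier — so the cycle the system enters has period 3.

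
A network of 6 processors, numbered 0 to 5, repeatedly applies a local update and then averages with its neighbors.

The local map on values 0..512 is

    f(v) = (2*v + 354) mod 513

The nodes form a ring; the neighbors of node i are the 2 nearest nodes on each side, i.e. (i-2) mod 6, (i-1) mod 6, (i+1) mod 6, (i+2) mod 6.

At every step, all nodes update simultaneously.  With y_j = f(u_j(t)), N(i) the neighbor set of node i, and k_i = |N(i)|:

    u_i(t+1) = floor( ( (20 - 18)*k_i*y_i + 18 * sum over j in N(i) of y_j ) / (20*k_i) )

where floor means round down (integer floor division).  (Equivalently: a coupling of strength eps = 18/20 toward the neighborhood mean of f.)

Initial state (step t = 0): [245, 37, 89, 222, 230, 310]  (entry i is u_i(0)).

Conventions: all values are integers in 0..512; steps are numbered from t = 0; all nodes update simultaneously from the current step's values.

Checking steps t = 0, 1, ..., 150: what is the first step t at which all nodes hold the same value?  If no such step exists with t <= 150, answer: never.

Simulating step by step:
t=0: [245, 37, 89, 222, 230, 310]  (not all equal)
t=1: [305, 289, 304, 300, 276, 348]  (not all equal)
t=2: [334, 349, 428, 333, 346, 385]  (not all equal)
t=3: [124, 294, 257, 124, 294, 248]  (not all equal)
t=4: [357, 238, 268, 357, 238, 266]  (not all equal)
t=5: [315, 219, 199, 315, 219, 198]  (not all equal)
t=6: [279, 346, 361, 279, 346, 361]  (not all equal)
t=7: [71, 204, 193, 71, 204, 193]  (not all equal)
t=8: [263, 350, 357, 263, 350, 357]  (not all equal)
t=9: [68, 186, 181, 68, 186, 181]  (not all equal)
t=10: [236, 333, 336, 236, 333, 336]  (not all equal)
t=11: [259, 191, 369, 259, 191, 369]  (not all equal)
t=12: [165, 213, 268, 165, 213, 268]  (not all equal)
t=13: [306, 273, 234, 306, 273, 234]  (not all equal)
t=14: [358, 381, 408, 358, 381, 408]  (not all equal)
t=15: [109, 93, 74, 109, 93, 74]  (not all equal)
t=16: [243, 255, 88, 243, 255, 88]  (not all equal)
t=17: [198, 189, 306, 198, 189, 306]  (not all equal)
t=18: [326, 332, 250, 326, 332, 250]  (not all equal)
t=19: [430, 425, 483, 430, 425, 483]  (not all equal)
t=20: [231, 234, 194, 231, 234, 194]  (not all equal)
t=21: [272, 270, 298, 272, 270, 298]  (not all equal)
t=22: [406, 408, 388, 406, 408, 388]  (not all equal)
t=23: [125, 124, 138, 125, 124, 138]  (not all equal)
t=24: [101, 102, 92, 101, 102, 92]  (not all equal)
t=25: [35, 35, 42, 35, 35, 42]  (not all equal)
t=26: [430, 430, 425, 430, 430, 425]  (not all equal)
t=27: [183, 183, 187, 183, 183, 187]  (not all equal)
t=28: [210, 210, 207, 210, 210, 207]  (not all equal)
t=29: [258, 258, 260, 258, 258, 260]  (not all equal)
t=30: [358, 358, 357, 358, 358, 357]  (not all equal)
t=31: [43, 43, 43, 43, 43, 43]  (all equal)

Answer: 31
Key observation: Synchronization is absorbing here: once all nodes are equal they stay equal, and step 31 is the first all-equal step.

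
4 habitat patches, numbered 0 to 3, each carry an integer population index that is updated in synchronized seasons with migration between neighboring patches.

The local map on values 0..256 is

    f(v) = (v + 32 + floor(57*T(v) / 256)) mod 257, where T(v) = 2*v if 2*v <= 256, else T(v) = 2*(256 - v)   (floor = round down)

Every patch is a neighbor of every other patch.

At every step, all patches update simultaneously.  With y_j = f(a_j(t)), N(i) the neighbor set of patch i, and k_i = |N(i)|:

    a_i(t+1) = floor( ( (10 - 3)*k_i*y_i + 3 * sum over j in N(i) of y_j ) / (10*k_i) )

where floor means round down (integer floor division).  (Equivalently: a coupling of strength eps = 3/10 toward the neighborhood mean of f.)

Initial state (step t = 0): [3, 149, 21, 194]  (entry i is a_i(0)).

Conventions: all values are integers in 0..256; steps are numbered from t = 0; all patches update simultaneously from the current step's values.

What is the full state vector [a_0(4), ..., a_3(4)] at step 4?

Answer: [235, 155, 237, 214]

Derivation:
t=0: [3, 149, 21, 194]
t=1: [79, 194, 95, 209]
t=2: [144, 209, 158, 59]
t=3: [192, 60, 197, 128]
t=4: [235, 155, 237, 214]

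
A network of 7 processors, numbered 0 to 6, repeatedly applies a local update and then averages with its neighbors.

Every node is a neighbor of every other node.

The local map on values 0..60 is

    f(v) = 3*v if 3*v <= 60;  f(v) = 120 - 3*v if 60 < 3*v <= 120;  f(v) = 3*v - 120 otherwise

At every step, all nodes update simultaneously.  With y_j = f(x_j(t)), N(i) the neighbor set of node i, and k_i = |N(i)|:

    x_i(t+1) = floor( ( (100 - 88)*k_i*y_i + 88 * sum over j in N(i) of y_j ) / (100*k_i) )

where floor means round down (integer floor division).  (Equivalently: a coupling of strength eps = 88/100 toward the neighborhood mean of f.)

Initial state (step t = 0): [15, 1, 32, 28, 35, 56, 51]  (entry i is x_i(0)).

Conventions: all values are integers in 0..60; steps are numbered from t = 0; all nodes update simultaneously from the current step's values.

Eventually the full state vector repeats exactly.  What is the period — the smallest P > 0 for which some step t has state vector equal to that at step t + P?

Answer: 4
Key observation: The state at step 3, [18, 18, 18, 18, 18, 18, 18], reappears at step 7 — and no state repeats earlier — so the cycle the system enters has period 4.

Derivation:
t=0: [15, 1, 32, 28, 35, 56, 51]
t=1: [28, 29, 29, 28, 29, 28, 29]
t=2: [34, 34, 34, 34, 34, 34, 34]
t=3: [18, 18, 18, 18, 18, 18, 18]
t=4: [54, 54, 54, 54, 54, 54, 54]
t=5: [42, 42, 42, 42, 42, 42, 42]
t=6: [6, 6, 6, 6, 6, 6, 6]
t=7: [18, 18, 18, 18, 18, 18, 18]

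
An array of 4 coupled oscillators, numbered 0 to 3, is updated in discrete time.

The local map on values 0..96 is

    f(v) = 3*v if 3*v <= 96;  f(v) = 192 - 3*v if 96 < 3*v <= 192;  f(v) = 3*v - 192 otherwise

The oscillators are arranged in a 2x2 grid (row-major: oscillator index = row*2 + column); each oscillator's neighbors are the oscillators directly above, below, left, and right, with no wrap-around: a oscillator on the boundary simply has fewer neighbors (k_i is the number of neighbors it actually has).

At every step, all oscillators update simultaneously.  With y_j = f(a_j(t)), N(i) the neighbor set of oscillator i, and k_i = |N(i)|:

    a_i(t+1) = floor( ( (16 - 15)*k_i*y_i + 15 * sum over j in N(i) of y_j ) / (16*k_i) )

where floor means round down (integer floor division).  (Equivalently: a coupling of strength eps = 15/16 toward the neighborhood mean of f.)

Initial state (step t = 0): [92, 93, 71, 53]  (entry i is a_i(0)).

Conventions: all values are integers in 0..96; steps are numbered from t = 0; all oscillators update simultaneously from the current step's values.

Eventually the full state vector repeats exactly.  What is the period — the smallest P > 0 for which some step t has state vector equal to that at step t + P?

Answer: 2
Key observation: The state at step 15, [38, 24, 24, 38], reappears at step 17 — and no state repeats earlier — so the cycle the system enters has period 2.

Derivation:
t=0: [92, 93, 71, 53]
t=1: [55, 60, 56, 52]
t=2: [18, 30, 31, 19]
t=3: [89, 57, 57, 89]
t=4: [24, 71, 71, 24]
t=5: [24, 68, 68, 24]
t=6: [15, 68, 68, 15]
t=7: [14, 42, 42, 14]
t=8: [64, 43, 43, 64]
t=9: [59, 3, 3, 59]
t=10: [9, 14, 14, 9]
t=11: [41, 27, 27, 41]
t=12: [80, 69, 69, 80]
t=13: [17, 45, 45, 17]
t=14: [56, 51, 51, 56]
t=15: [38, 24, 24, 38]
t=16: [72, 77, 77, 72]
t=17: [38, 24, 24, 38]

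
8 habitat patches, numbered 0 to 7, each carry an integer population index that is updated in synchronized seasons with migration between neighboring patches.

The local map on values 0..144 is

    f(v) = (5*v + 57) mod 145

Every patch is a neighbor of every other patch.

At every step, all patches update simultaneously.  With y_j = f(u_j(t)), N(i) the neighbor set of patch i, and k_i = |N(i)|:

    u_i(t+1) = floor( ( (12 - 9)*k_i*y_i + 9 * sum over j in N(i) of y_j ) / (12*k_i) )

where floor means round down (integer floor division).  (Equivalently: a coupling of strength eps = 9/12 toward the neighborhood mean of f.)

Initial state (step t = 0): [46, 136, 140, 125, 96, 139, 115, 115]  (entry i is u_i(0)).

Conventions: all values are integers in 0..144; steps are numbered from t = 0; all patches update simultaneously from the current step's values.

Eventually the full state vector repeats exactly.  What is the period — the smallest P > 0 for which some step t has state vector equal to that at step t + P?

Answer: 14
Key observation: The state at step 35, [119, 120, 120, 119, 119, 120, 120, 120], reappears at step 49 — and no state repeats earlier — so the cycle the system enters has period 14.

Derivation:
t=0: [46, 136, 140, 125, 96, 139, 115, 115]
t=1: [76, 57, 60, 70, 70, 59, 63, 63]
t=2: [62, 69, 71, 78, 78, 71, 73, 73]
t=3: [88, 93, 94, 78, 78, 94, 96, 96]
t=4: [68, 72, 73, 61, 61, 73, 74, 74]
t=5: [113, 116, 117, 108, 108, 117, 117, 117]
t=6: [46, 48, 49, 43, 43, 49, 49, 49]
t=7: [68, 49, 50, 66, 66, 50, 50, 50]
t=8: [56, 42, 43, 54, 54, 43, 43, 43]
t=9: [87, 97, 98, 85, 85, 98, 98, 98]
t=10: [83, 90, 91, 82, 82, 91, 91, 91]
t=11: [56, 61, 62, 56, 56, 62, 62, 62]
t=12: [62, 66, 66, 62, 62, 66, 66, 66]
t=13: [87, 90, 90, 87, 87, 90, 90, 90]
t=14: [65, 67, 67, 65, 65, 67, 67, 67]
t=15: [97, 98, 98, 97, 97, 98, 98, 98]
t=16: [109, 110, 110, 109, 109, 110, 110, 110]
t=17: [24, 25, 25, 24, 24, 25, 25, 25]
t=18: [34, 35, 35, 34, 34, 35, 35, 35]
t=19: [84, 85, 85, 84, 84, 85, 85, 85]
t=20: [44, 45, 45, 44, 44, 45, 45, 45]
t=21: [134, 135, 135, 134, 134, 135, 135, 135]
t=22: [4, 5, 5, 4, 4, 5, 5, 5]
t=23: [79, 80, 80, 79, 79, 80, 80, 80]
t=24: [19, 20, 20, 19, 19, 20, 20, 20]
t=25: [9, 10, 10, 9, 9, 10, 10, 10]
t=26: [104, 105, 105, 104, 104, 105, 105, 105]
t=27: [67, 47, 47, 67, 67, 47, 47, 47]
t=28: [48, 34, 34, 48, 48, 34, 34, 34]
t=29: [47, 57, 57, 47, 47, 57, 57, 57]
t=30: [28, 35, 35, 28, 28, 35, 35, 35]
t=31: [70, 75, 75, 70, 70, 75, 75, 75]
t=32: [130, 133, 133, 130, 130, 133, 133, 133]
t=33: [135, 137, 137, 135, 135, 137, 137, 137]
t=34: [12, 13, 13, 12, 12, 13, 13, 13]
t=35: [119, 120, 120, 119, 119, 120, 120, 120]
t=36: [74, 75, 75, 74, 74, 75, 75, 75]
t=37: [139, 140, 140, 139, 139, 140, 140, 140]
t=38: [29, 30, 30, 29, 29, 30, 30, 30]
t=39: [59, 60, 60, 59, 59, 60, 60, 60]
t=40: [64, 65, 65, 64, 64, 65, 65, 65]
t=41: [89, 90, 90, 89, 89, 90, 90, 90]
t=42: [69, 70, 70, 69, 69, 70, 70, 70]
t=43: [114, 115, 115, 114, 114, 115, 115, 115]
t=44: [49, 50, 50, 49, 49, 50, 50, 50]
t=45: [14, 15, 15, 14, 14, 15, 15, 15]
t=46: [129, 130, 130, 129, 129, 130, 130, 130]
t=47: [124, 125, 125, 124, 124, 125, 125, 125]
t=48: [99, 100, 100, 99, 99, 100, 100, 100]
t=49: [119, 120, 120, 119, 119, 120, 120, 120]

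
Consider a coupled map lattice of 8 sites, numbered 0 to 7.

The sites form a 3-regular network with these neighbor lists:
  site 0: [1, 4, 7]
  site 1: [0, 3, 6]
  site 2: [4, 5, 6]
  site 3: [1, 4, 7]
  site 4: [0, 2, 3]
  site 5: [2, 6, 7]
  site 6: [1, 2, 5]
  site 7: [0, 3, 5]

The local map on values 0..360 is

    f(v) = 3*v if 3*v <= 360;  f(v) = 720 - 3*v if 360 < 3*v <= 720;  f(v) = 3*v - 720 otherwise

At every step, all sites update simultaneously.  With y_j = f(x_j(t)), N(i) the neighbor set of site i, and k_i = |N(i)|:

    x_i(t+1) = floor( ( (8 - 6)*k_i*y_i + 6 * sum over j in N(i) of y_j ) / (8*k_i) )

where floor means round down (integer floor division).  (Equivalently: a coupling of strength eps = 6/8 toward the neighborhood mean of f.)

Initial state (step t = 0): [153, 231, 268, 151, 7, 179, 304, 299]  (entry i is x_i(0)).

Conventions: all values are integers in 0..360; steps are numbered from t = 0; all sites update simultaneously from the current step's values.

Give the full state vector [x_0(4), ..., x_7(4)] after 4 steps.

Simulating step by step:
t=0: [153, 231, 268, 151, 7, 179, 304, 299]
t=1: [121, 186, 120, 123, 158, 159, 121, 222]
t=2: [204, 306, 301, 203, 328, 253, 280, 251]
t=3: [150, 134, 151, 151, 166, 93, 135, 72]
t=4: [256, 292, 270, 255, 256, 269, 294, 258]

Answer: [256, 292, 270, 255, 256, 269, 294, 258]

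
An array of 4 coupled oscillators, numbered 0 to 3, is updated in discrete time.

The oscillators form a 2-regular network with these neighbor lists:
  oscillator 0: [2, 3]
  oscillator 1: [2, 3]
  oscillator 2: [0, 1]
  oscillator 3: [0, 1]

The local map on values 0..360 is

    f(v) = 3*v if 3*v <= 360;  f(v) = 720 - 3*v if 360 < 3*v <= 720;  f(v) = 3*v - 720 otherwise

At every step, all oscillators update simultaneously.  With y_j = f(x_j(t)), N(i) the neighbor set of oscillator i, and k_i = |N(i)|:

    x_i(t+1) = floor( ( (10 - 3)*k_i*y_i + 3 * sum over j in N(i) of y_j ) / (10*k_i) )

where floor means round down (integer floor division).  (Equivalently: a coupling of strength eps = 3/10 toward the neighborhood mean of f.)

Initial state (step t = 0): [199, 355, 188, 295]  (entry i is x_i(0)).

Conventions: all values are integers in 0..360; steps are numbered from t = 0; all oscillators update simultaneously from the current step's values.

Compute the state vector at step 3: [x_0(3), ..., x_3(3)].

Simulating step by step:
t=0: [199, 355, 188, 295]
t=1: [134, 289, 179, 185]
t=2: [274, 155, 197, 185]
t=3: [115, 222, 143, 169]

Answer: [115, 222, 143, 169]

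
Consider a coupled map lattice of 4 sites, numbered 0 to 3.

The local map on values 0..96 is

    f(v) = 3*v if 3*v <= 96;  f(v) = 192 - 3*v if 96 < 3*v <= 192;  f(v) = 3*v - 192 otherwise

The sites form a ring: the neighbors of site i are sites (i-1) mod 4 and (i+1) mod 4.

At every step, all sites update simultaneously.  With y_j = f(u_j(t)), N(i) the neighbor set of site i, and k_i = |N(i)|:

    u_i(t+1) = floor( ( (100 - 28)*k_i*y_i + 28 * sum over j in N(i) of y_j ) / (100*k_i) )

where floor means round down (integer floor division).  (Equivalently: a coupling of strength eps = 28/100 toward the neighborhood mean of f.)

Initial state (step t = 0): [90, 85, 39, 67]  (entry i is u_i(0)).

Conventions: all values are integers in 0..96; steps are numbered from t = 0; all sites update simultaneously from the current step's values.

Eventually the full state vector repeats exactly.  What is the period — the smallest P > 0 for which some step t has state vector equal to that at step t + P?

Simulating step by step:
t=0: [90, 85, 39, 67]
t=1: [66, 66, 64, 27]
t=2: [16, 5, 12, 59]
t=3: [38, 22, 30, 22]
t=4: [74, 71, 83, 71]
t=5: [27, 27, 46, 27]
t=6: [81, 77, 61, 77]
t=7: [47, 36, 17, 36]
t=8: [60, 74, 60, 74]
t=9: [17, 24, 17, 24]
t=10: [56, 66, 56, 66]
t=11: [18, 11, 18, 11]
t=12: [48, 38, 48, 38]
t=13: [56, 69, 56, 69]
t=14: [21, 17, 21, 17]
t=15: [59, 54, 59, 54]
t=16: [19, 25, 19, 25]
t=17: [62, 69, 62, 69]
t=18: [8, 12, 8, 12]
t=19: [27, 32, 27, 32]
t=20: [85, 91, 85, 91]
t=21: [68, 75, 68, 75]
t=22: [17, 27, 17, 27]
t=23: [59, 72, 59, 72]
t=24: [17, 21, 17, 21]
t=25: [54, 59, 54, 59]
t=26: [25, 19, 25, 19]
t=27: [69, 62, 69, 62]
t=28: [12, 8, 12, 8]
t=29: [32, 27, 32, 27]
t=30: [91, 85, 91, 85]
t=31: [75, 68, 75, 68]
t=32: [27, 17, 27, 17]
t=33: [72, 59, 72, 59]
t=34: [21, 17, 21, 17]

Answer: 20
Key observation: The state at step 14, [21, 17, 21, 17], reappears at step 34 — and no state repeats earlier — so the cycle the system enters has period 20.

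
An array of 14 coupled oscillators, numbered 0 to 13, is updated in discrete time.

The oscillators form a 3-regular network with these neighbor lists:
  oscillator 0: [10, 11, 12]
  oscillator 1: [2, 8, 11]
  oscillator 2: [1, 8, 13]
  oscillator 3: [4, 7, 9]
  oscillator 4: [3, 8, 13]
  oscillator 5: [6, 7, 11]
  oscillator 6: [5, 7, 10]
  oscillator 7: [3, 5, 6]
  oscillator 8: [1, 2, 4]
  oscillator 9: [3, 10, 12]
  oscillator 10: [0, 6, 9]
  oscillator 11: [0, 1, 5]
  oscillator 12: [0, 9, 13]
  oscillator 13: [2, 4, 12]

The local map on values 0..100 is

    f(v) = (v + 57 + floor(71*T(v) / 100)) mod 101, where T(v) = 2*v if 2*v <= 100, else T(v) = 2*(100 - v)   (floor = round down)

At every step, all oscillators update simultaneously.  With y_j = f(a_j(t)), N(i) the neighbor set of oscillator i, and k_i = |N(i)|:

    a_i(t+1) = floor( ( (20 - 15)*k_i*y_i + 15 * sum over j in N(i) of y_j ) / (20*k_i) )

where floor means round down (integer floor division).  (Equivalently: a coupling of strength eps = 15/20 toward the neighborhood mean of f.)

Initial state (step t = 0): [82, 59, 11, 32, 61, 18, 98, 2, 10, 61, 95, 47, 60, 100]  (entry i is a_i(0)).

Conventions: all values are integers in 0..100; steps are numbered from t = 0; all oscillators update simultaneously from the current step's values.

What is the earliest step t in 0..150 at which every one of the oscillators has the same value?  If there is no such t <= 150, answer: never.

Answer: 4
Key observation: Synchronization is absorbing here: once all oscillators are equal they stay equal, and step 4 is the first all-equal step.

Derivation:
t=0: [82, 59, 11, 32, 61, 18, 98, 2, 10, 61, 95, 47, 60, 100]  (not all equal)
t=1: [65, 76, 73, 59, 60, 71, 68, 62, 77, 58, 62, 76, 65, 70]  (not all equal)
t=2: [69, 66, 66, 72, 69, 68, 69, 70, 67, 71, 70, 67, 70, 69]  (not all equal)
t=3: [68, 69, 69, 68, 68, 68, 68, 68, 69, 67, 68, 69, 68, 69]  (not all equal)
t=4: [69, 69, 69, 69, 69, 69, 69, 69, 69, 69, 69, 69, 69, 69]  (all equal)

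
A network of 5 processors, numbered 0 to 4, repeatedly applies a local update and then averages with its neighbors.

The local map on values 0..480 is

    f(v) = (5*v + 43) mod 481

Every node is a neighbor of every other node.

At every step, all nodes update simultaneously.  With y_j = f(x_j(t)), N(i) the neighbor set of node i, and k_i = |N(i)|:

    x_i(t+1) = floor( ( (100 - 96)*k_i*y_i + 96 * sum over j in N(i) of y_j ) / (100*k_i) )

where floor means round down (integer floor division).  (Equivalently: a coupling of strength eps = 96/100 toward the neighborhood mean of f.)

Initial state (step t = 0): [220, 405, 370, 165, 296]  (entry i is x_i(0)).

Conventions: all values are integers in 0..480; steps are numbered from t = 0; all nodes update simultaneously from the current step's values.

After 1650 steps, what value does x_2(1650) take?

Simulating step by step:
t=0: [220, 405, 370, 165, 296]
t=1: [261, 269, 208, 220, 282]
t=2: [192, 184, 245, 233, 267]
t=3: [234, 242, 181, 193, 159]
t=4: [288, 280, 245, 329, 267]
t=5: [233, 241, 180, 192, 158]
t=6: [283, 275, 240, 324, 262]
t=7: [324, 235, 270, 283, 248]
t=8: [254, 247, 212, 295, 234]
t=9: [201, 208, 243, 257, 221]
t=10: [236, 229, 194, 180, 216]
t=11: [226, 233, 268, 186, 246]
t=12: [245, 238, 203, 285, 225]
t=13: [155, 162, 197, 211, 175]
t=14: [256, 249, 310, 296, 236]
t=15: [210, 217, 252, 266, 230]
t=16: [281, 274, 239, 225, 261]
t=17: [316, 227, 262, 276, 240]
t=18: [330, 323, 288, 274, 310]
t=19: [215, 222, 257, 175, 235]
t=20: [306, 299, 264, 250, 286]
t=21: [210, 217, 156, 170, 230]
t=22: [281, 274, 239, 225, 261]

Answer: x_2(1650) = 288
Key observation: The state at step 16, [281, 274, 239, 225, 261], reappears at step 22: the system is in a cycle of period 6 from step 16 on.  Therefore the state at step 1650 equals the state at step 16 + ((1650 - 16) mod 6) = 18, which is [330, 323, 288, 274, 310].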